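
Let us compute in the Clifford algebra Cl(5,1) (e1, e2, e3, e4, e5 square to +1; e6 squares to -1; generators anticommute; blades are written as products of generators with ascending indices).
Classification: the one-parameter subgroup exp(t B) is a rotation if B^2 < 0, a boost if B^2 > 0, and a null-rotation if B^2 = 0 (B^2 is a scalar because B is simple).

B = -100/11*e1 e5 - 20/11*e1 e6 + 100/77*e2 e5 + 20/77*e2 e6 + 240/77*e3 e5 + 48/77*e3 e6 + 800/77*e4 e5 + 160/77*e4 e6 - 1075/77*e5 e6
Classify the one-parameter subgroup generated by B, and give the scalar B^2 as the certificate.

B^2 term by term: the squares give (-100/11)^2*(e1 e5)^2 + (-20/11)^2*(e1 e6)^2 + (100/77)^2*(e2 e5)^2 + (20/77)^2*(e2 e6)^2 + (240/77)^2*(e3 e5)^2 + (48/77)^2*(e3 e6)^2 + (800/77)^2*(e4 e5)^2 + (160/77)^2*(e4 e6)^2 + (-1075/77)^2*(e5 e6)^2 = 10000/121*(-1) + 400/121*(+1) + 10000/5929*(-1) + 400/5929*(+1) + 57600/5929*(-1) + 2304/5929*(+1) + 640000/5929*(-1) + 25600/5929*(+1) + 1155625/5929*(+1) = 1 (each basis 2-blade squares to minus the product of its generators' squares); cross terms between blades sharing an index anticommute and cancel; the commuting (index-disjoint) pairs give grade-4 terms 2*c*c'*(blade product), which cancel blade by blade — e1 e2 e5 e6: 4000/847 - 4000/847 = 0; e1 e3 e5 e6: 9600/847 - 9600/847 = 0; e1 e4 e5 e6: 32000/847 - 32000/847 = 0; e2 e3 e5 e6: -9600/5929 + 9600/5929 = 0; e2 e4 e5 e6: -32000/5929 + 32000/5929 = 0; e3 e4 e5 e6: -76800/5929 + 76800/5929 = 0 — confirming B is simple. So B^2 = 1.
Answer: boost, certificate B^2 = 1. The scalar 1 is the complete invariant here: its sign names the subgroup type.


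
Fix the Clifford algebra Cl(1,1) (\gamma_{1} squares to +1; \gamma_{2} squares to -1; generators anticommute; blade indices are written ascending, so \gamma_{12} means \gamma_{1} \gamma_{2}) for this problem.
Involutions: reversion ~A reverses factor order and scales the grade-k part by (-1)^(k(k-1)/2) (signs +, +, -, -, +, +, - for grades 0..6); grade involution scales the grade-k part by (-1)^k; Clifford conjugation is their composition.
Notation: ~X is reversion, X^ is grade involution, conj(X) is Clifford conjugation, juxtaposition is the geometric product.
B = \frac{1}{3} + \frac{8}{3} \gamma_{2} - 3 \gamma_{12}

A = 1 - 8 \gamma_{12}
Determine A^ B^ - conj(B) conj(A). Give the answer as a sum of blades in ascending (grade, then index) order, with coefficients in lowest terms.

first term: \frac{73}{3} - \frac{64}{3} \gamma_{1} - \frac{8}{3} \gamma_{2} - \frac{17}{3} \gamma_{12}
second term: \frac{73}{3} - \frac{64}{3} \gamma_{1} - \frac{8}{3} \gamma_{2} + \frac{17}{3} \gamma_{12}
Answer: -\frac{34}{3} \gamma_{12}


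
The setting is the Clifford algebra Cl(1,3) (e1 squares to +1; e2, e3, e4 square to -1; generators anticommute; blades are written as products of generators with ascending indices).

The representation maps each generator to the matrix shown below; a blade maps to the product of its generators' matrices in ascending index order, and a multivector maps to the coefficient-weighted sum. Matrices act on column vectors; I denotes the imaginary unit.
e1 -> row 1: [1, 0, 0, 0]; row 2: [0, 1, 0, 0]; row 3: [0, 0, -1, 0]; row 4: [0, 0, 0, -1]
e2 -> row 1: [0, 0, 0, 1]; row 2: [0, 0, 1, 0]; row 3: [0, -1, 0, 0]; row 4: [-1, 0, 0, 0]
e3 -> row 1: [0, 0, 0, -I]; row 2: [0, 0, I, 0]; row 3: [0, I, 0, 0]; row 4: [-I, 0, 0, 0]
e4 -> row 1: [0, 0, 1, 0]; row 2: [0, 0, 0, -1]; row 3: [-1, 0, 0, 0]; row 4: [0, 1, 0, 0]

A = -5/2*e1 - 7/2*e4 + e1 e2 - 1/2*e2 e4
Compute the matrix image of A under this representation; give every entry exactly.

Bivector images (products of the table entries): rho(e1 e2) = rho(e1)rho(e2) = row 1: [0, 0, 0, 1]; row 2: [0, 0, 1, 0]; row 3: [0, 1, 0, 0]; row 4: [1, 0, 0, 0]; rho(e2 e4) = rho(e2)rho(e4) = row 1: [0, 1, 0, 0]; row 2: [-1, 0, 0, 0]; row 3: [0, 0, 0, 1]; row 4: [0, 0, -1, 0].
M = (-5/2)*rho(e1) + (-7/2)*rho(e4) + (1)*rho(e1 e2) + (-1/2)*rho(e2 e4), summed entrywise:
Answer: row 1: [-5/2, -1/2, -7/2, 1]; row 2: [1/2, -5/2, 1, 7/2]; row 3: [7/2, 1, 5/2, -1/2]; row 4: [1, -7/2, 1/2, 5/2]


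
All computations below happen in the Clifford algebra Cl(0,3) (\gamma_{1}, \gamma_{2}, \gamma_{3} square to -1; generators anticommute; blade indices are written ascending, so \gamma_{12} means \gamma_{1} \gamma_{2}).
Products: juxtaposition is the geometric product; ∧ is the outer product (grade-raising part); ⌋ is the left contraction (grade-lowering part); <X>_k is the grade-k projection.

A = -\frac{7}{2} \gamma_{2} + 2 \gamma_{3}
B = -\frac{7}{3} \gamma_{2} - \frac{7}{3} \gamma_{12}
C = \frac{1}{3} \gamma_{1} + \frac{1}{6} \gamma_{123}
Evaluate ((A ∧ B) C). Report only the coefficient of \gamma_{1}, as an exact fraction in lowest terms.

step 1: \frac{14}{3} \gamma_{23} - \frac{14}{3} \gamma_{123}
step 2: -\frac{7}{9} - \frac{7}{9} \gamma_{1} + \frac{14}{9} \gamma_{23} + \frac{14}{9} \gamma_{123}
Answer: -\frac{7}{9}


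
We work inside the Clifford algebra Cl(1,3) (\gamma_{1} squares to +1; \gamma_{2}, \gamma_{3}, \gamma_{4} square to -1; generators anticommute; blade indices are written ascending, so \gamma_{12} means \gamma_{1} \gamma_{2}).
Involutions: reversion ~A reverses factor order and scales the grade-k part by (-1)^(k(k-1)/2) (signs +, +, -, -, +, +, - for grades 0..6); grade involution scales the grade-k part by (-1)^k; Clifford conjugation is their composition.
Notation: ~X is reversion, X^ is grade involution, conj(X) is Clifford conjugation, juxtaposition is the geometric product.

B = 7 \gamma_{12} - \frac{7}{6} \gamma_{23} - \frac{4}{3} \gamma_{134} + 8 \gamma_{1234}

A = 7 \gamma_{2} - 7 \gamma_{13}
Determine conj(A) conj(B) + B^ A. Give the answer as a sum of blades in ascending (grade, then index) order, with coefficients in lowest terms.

first term: 49 \gamma_{1} + \frac{49}{6} \gamma_{3} - \frac{28}{3} \gamma_{4} + \frac{49}{6} \gamma_{12} - 49 \gamma_{23} - 56 \gamma_{24} - 56 \gamma_{134} - \frac{28}{3} \gamma_{1234}
second term: -49 \gamma_{1} - \frac{49}{6} \gamma_{3} - \frac{28}{3} \gamma_{4} - \frac{49}{6} \gamma_{12} + 49 \gamma_{23} + 56 \gamma_{24} - 56 \gamma_{134} + \frac{28}{3} \gamma_{1234}
Answer: -\frac{56}{3} \gamma_{4} - 112 \gamma_{134}


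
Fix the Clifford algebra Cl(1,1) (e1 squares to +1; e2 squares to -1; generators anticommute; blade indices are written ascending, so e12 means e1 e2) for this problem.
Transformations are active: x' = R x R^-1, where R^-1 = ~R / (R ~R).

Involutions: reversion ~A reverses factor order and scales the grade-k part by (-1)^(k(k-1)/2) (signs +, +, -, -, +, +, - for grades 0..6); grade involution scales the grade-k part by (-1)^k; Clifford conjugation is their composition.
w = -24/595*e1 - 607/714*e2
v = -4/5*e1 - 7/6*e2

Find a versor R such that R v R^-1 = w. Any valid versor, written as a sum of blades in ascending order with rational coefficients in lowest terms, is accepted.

Construction: equal norms (both -649/900) license R = v + w = -100/119*e1 - 240/119*e2 — nothing changes along that direction, while (v - w)/2 changes sign, so v maps onto w.
Answer: -100/119*e1 - 240/119*e2


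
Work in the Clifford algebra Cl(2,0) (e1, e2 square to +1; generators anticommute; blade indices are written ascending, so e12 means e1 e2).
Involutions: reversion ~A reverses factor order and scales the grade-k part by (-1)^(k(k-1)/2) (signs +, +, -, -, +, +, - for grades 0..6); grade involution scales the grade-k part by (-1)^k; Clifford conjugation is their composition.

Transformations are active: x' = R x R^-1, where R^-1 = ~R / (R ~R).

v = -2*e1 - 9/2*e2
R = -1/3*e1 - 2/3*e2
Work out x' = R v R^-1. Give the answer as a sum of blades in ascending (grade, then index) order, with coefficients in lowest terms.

~R = -1/3*e1 - 2/3*e2, and R ~R = 5/9, so R^-1 = ~R / (5/9).
R v = 11/3 + 1/6*e12
Answer: -12/5*e1 - 43/10*e2


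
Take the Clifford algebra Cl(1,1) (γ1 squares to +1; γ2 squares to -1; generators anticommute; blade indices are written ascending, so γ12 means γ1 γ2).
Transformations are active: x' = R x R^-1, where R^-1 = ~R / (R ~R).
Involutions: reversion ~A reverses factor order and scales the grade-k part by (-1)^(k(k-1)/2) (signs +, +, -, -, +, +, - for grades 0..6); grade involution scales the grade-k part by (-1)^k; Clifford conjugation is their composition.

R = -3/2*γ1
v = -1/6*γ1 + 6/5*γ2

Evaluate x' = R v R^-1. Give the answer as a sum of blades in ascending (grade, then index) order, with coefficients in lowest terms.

~R = -3/2*γ1, and R ~R = 9/4, so R^-1 = ~R / (9/4).
R v = 1/4 - 9/5*γ12
Answer: -1/6*γ1 - 6/5*γ2


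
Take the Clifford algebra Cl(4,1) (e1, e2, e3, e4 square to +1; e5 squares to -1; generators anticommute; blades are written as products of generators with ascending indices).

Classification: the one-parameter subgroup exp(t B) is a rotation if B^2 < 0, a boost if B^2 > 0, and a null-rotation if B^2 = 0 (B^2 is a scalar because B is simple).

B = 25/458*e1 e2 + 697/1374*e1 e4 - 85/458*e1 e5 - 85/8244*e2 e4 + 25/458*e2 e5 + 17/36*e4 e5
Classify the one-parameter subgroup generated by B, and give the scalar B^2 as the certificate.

B^2 term by term: the squares give (25/458)^2*(e1 e2)^2 + (697/1374)^2*(e1 e4)^2 + (-85/458)^2*(e1 e5)^2 + (-85/8244)^2*(e2 e4)^2 + (25/458)^2*(e2 e5)^2 + (17/36)^2*(e4 e5)^2 = 625/209764*(-1) + 485809/1887876*(-1) + 7225/209764*(+1) + 7225/67963536*(-1) + 625/209764*(+1) + 289/1296*(+1) = 0 (each basis 2-blade squares to minus the product of its generators' squares); cross terms between blades sharing an index anticommute and cancel; the commuting (index-disjoint) pairs give grade-4 terms 2*c*c'*(blade product), which cancel blade by blade — e1 e2 e4 e5: 425/8244 - 17425/314646 + 7225/1887876 = 0 — confirming B is simple. So B^2 = 0.
Answer: null-rotation, certificate B^2 = 0. Note: conjugating B changes its blade decomposition but never the scalar B^2 = 0, whose sign settles the classification.


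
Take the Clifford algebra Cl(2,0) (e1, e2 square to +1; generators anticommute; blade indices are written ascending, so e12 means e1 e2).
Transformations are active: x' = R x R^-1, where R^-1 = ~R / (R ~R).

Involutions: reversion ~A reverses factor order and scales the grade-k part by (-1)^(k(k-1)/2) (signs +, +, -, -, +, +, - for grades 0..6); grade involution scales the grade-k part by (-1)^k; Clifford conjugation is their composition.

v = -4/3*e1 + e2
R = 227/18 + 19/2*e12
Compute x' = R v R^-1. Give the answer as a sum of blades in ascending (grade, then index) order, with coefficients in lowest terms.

~R = 227/18 - 19/2*e12, and R ~R = 40385/162, so R^-1 = ~R / (40385/162).
R v = -395/54*e1 + 455/18*e2
Answer: 14375/24231*e1 + 12580/8077*e2


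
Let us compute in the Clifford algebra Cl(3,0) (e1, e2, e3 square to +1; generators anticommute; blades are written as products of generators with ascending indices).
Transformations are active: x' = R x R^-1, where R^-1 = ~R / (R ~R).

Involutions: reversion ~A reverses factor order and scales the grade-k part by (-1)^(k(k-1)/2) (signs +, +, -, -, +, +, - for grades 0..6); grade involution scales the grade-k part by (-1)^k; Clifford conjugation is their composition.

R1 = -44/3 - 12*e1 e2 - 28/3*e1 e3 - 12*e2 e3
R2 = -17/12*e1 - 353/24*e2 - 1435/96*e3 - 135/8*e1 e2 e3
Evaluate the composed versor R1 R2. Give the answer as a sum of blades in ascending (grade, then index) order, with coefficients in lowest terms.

Distribute over the terms of R1 (each basis-blade product reordered to ascending indices, repeated generators contracted through their squares):
(-44/3) R2 = 187/9*e1 + 3883/18*e2 + 15785/72*e3 + 495/2*e1 e2 e3
(-12*e1 e2) R2 = 353/2*e1 - 17*e2 - 405/2*e3 + 1435/8*e1 e2 e3
(-28/3*e1 e3) R2 = 10045/72*e1 + 315/2*e2 - 119/9*e3 - 2471/18*e1 e2 e3
(-12*e2 e3) R2 = -405/2*e1 + 1435/8*e2 - 353/2*e3 + 17*e1 e2 e3
Summing the partial products and collecting blades:
Answer: 3223/24*e1 + 38563/72*e2 - 12455/72*e3 + 22075/72*e1 e2 e3


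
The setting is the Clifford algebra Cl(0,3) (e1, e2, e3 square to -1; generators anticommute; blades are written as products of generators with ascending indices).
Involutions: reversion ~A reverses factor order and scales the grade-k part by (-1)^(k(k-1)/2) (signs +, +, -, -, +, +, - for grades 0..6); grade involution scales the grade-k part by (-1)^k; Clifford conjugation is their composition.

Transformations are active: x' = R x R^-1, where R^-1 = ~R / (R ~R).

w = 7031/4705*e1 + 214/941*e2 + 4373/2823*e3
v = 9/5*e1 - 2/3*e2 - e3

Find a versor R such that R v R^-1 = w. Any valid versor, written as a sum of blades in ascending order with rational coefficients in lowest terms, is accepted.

The midline construction: v and w both square to -1054/225, so reflecting in their sum 3100/941*e1 - 1240/2823*e2 + 1550/2823*e3 exchanges them.
Answer: 3100/941*e1 - 1240/2823*e2 + 1550/2823*e3


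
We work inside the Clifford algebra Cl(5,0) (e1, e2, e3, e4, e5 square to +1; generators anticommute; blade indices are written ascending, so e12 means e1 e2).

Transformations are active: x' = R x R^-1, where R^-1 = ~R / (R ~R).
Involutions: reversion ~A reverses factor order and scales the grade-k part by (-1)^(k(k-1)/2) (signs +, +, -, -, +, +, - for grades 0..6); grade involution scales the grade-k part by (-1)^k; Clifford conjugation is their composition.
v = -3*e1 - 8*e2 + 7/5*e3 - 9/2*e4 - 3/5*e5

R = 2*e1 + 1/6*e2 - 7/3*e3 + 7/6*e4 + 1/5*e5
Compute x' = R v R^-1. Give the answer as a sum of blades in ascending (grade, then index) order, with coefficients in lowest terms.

~R = 2*e1 + 1/6*e2 - 7/3*e3 + 7/6*e4 + 1/5*e5, and R ~R = 1631/150, so R^-1 = ~R / (1631/150).
R v = -1597/100 - 31/2*e12 - 21/5*e13 - 11/2*e14 - 3/5*e15 - 553/30*e23 + 103/12*e24 + 3/2*e25 + 133/15*e34 + 28/25*e35 + 1/5*e45
Answer: -4689/1631*e1 + 24499/3262*e2 + 6354/1165*e3 + 250/233*e4 + 102/8155*e5


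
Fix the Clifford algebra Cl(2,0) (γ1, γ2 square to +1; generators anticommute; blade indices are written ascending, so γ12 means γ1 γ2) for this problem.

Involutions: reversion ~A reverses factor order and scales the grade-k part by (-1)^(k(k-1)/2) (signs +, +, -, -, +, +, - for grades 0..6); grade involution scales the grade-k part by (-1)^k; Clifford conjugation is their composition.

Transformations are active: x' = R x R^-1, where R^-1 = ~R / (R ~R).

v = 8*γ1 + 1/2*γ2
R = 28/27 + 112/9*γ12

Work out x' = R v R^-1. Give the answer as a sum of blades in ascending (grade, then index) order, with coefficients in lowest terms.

~R = 28/27 - 112/9*γ12, and R ~R = 113680/729, so R^-1 = ~R / (113680/729).
R v = 392/27*γ1 - 2674/27*γ2
Answer: -1132/145*γ1 - 527/290*γ2


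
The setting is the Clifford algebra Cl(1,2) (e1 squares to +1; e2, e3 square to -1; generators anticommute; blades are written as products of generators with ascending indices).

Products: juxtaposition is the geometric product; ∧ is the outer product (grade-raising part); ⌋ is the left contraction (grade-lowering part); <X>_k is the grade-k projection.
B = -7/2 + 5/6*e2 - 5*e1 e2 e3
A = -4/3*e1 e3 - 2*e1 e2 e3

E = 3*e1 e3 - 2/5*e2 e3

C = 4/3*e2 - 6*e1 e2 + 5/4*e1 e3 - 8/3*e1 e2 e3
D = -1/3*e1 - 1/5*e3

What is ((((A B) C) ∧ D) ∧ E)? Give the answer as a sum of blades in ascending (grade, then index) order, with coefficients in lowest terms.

step 1: -10 - 20/3*e2 + 3*e1 e3 + 73/9*e1 e2 e3
step 2: 3701/108 + 40*e1 - 557/36*e2 - 146/3*e3 + 60*e1 e2 + 869/54*e1 e3 - 18*e2 e3 + 31*e1 e2 e3
step 3: -3701/324*e1 - 3701/540*e3 - 557/108*e1 e2 - 218/9*e1 e3 + 557/180*e2 e3 - 6*e1 e2 e3
step 4: 3701/810*e1 e2 e3
Answer: 3701/810*e1 e2 e3


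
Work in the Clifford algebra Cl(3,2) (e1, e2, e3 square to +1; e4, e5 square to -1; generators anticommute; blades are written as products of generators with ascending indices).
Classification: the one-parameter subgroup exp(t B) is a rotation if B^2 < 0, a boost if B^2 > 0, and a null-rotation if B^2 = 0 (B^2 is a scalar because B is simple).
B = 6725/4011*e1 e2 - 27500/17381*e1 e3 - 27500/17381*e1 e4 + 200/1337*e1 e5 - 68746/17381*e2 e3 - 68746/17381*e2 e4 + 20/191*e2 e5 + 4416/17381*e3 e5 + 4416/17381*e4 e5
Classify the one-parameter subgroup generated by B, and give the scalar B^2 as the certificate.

B^2 term by term: the squares give (6725/4011)^2*(e1 e2)^2 + (-27500/17381)^2*(e1 e3)^2 + (-27500/17381)^2*(e1 e4)^2 + (200/1337)^2*(e1 e5)^2 + (-68746/17381)^2*(e2 e3)^2 + (-68746/17381)^2*(e2 e4)^2 + (20/191)^2*(e2 e5)^2 + (4416/17381)^2*(e3 e5)^2 + (4416/17381)^2*(e4 e5)^2 = 45225625/16088121*(-1) + 756250000/302099161*(-1) + 756250000/302099161*(+1) + 40000/1787569*(+1) + 4726012516/302099161*(-1) + 4726012516/302099161*(+1) + 400/36481*(+1) + 19501056/302099161*(+1) + 19501056/302099161*(-1) = -25/9 (each basis 2-blade squares to minus the product of its generators' squares); cross terms between blades sharing an index anticommute and cancel; the commuting (index-disjoint) pairs give grade-4 terms 2*c*c'*(blade product), which cancel blade by blade — e1 e2 e3 e4: -3781030000/302099161 + 3781030000/302099161 = 0; e1 e2 e3 e5: 19798400/23238397 + 1100000/3319771 - 27498400/23238397 = 0; e1 e2 e4 e5: 19798400/23238397 + 1100000/3319771 - 27498400/23238397 = 0; e1 e3 e4 e5: -242880000/302099161 + 242880000/302099161 = 0; e2 e3 e4 e5: -607164672/302099161 + 607164672/302099161 = 0 — confirming B is simple. So B^2 = -25/9.
Answer: rotation, certificate B^2 = -25/9. Note: conjugating B changes its blade decomposition but never the scalar B^2 = -25/9, whose sign settles the classification.


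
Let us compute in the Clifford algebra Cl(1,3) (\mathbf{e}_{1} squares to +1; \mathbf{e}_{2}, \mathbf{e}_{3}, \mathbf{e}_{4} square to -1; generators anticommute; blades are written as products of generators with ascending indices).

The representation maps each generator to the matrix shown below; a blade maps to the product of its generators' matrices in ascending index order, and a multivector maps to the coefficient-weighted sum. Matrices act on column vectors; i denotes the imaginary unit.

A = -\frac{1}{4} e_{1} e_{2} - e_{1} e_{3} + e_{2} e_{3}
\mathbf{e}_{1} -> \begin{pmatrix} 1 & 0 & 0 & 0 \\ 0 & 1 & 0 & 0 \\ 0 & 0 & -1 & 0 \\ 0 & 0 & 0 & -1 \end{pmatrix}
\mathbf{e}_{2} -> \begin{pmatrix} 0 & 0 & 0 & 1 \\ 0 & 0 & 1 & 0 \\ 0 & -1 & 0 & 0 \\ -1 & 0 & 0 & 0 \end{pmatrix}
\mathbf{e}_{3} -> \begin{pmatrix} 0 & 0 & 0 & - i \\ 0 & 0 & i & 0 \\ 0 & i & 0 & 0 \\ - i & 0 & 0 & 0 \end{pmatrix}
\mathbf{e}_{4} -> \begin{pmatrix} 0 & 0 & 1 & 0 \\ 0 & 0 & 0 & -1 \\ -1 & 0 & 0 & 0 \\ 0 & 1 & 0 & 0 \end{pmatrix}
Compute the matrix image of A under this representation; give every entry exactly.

Bivector images (products of the table entries): rho(e_{1} e_{2}) = rho(\mathbf{e}_{1})rho(\mathbf{e}_{2}) = \begin{pmatrix} 0 & 0 & 0 & 1 \\ 0 & 0 & 1 & 0 \\ 0 & 1 & 0 & 0 \\ 1 & 0 & 0 & 0 \end{pmatrix}; rho(e_{1} e_{3}) = rho(\mathbf{e}_{1})rho(\mathbf{e}_{3}) = \begin{pmatrix} 0 & 0 & 0 & - i \\ 0 & 0 & i & 0 \\ 0 & - i & 0 & 0 \\ i & 0 & 0 & 0 \end{pmatrix}; rho(e_{2} e_{3}) = rho(\mathbf{e}_{2})rho(\mathbf{e}_{3}) = \begin{pmatrix} - i & 0 & 0 & 0 \\ 0 & i & 0 & 0 \\ 0 & 0 & - i & 0 \\ 0 & 0 & 0 & i \end{pmatrix}.
M = (-\frac{1}{4})*rho(e_{1} e_{2}) + (-1)*rho(e_{1} e_{3}) + (1)*rho(e_{2} e_{3}), summed entrywise:
Answer: \begin{pmatrix} - i & 0 & 0 & - \frac{1}{4} + i \\ 0 & i & - \frac{1}{4} - i & 0 \\ 0 & - \frac{1}{4} + i & - i & 0 \\ - \frac{1}{4} - i & 0 & 0 & i \end{pmatrix}


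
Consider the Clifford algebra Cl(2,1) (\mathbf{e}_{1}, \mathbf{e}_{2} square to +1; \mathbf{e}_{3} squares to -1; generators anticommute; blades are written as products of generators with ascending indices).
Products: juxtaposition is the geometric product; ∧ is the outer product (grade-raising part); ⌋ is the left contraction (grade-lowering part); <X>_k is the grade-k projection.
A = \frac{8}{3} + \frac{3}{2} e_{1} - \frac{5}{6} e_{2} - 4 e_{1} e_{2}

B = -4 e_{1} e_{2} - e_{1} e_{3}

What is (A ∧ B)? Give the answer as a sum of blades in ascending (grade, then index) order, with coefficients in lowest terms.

step 1: -\frac{32}{3} e_{1} e_{2} - \frac{8}{3} e_{1} e_{3} - \frac{5}{6} e_{1} e_{2} e_{3}
Answer: -\frac{32}{3} e_{1} e_{2} - \frac{8}{3} e_{1} e_{3} - \frac{5}{6} e_{1} e_{2} e_{3}


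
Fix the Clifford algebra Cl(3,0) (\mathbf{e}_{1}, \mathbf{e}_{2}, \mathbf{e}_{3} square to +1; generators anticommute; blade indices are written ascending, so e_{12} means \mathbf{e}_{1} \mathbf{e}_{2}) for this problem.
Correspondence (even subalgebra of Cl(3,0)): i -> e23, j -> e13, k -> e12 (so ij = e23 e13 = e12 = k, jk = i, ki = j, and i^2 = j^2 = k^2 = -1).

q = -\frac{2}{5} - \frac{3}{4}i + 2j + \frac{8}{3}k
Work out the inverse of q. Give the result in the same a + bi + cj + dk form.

In blades: q = -\frac{2}{5} + \frac{8}{3} e_{12} + 2 e_{13} - \frac{3}{4} e_{23}.
With qbar = -\frac{2}{5} - \frac{8}{3} e_{12} - 2 e_{13} + \frac{3}{4} e_{23} (scalar fixed, mapped units negated), q qbar = \frac{42601}{3600} (the sum of squared coefficients), so q^-1 = qbar / (\frac{42601}{3600}) = -\frac{1440}{42601} - \frac{9600}{42601} e_{12} - \frac{7200}{42601} e_{13} + \frac{2700}{42601} e_{23}; translating back:
Answer: -\frac{1440}{42601} + \frac{2700}{42601}i - \frac{7200}{42601}j - \frac{9600}{42601}k


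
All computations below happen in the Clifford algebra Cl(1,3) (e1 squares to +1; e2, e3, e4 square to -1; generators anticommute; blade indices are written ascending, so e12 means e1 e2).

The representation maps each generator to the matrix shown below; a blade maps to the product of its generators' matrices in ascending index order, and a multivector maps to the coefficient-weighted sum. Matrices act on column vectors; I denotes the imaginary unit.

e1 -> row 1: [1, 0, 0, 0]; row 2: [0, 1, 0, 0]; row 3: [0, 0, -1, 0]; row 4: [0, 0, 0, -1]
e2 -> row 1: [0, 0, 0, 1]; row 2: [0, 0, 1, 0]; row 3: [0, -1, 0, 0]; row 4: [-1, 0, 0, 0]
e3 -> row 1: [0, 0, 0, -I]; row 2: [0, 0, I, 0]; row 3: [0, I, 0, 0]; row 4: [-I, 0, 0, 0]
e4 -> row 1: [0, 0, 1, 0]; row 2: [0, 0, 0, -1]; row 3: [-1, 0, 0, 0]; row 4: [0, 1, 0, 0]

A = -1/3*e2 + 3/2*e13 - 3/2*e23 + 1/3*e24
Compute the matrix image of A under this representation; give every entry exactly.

Bivector images (products of the table entries): rho(e13) = rho(e1)rho(e3) = row 1: [0, 0, 0, -I]; row 2: [0, 0, I, 0]; row 3: [0, -I, 0, 0]; row 4: [I, 0, 0, 0]; rho(e23) = rho(e2)rho(e3) = row 1: [-I, 0, 0, 0]; row 2: [0, I, 0, 0]; row 3: [0, 0, -I, 0]; row 4: [0, 0, 0, I]; rho(e24) = rho(e2)rho(e4) = row 1: [0, 1, 0, 0]; row 2: [-1, 0, 0, 0]; row 3: [0, 0, 0, 1]; row 4: [0, 0, -1, 0].
M = (-1/3)*rho(e2) + (3/2)*rho(e13) + (-3/2)*rho(e23) + (1/3)*rho(e24), summed entrywise:
Answer: row 1: [3*I/2, 1/3, 0, -1/3 - 3*I/2]; row 2: [-1/3, -3*I/2, -1/3 + 3*I/2, 0]; row 3: [0, 1/3 - 3*I/2, 3*I/2, 1/3]; row 4: [1/3 + 3*I/2, 0, -1/3, -3*I/2]


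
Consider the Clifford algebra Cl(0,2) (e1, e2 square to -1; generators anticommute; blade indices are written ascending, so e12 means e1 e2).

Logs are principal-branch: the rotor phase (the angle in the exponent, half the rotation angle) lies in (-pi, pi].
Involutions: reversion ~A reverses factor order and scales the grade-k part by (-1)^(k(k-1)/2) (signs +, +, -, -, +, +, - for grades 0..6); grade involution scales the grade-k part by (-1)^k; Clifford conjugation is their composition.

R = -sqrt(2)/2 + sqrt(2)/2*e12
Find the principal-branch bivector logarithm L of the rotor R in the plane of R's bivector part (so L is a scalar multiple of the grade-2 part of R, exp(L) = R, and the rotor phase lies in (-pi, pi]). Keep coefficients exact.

The scalar part of R is -sqrt(2)/2, which pins the rotor phase on the principal branch; dividing the bivector part by the sine of that phase recovers the unit plane, and L is the phase times that plane.
Concretely: cos(phase) = -sqrt(2)/2 gives phase = ±3*pi/4, and since phase/sin(phase) is even the sign is immaterial: L = (phase/sin(phase)) * <R>_2 = (3*sqrt(2)*pi/4) * <R>_2.
Answer: 3*pi/4*e12


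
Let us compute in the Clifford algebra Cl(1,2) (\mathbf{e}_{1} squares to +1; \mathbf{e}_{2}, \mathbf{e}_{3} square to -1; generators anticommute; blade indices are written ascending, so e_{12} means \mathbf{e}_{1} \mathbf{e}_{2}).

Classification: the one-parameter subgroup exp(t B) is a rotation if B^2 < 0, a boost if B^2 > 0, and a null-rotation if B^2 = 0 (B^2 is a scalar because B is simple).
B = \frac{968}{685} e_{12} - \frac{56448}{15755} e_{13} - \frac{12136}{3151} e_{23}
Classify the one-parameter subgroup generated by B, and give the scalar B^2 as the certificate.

B^2 term by term: the squares give (\frac{968}{685})^2*(e_{12})^2 + (-\frac{56448}{15755})^2*(e_{13})^2 + (-\frac{12136}{3151})^2*(e_{23})^2 = \frac{937024}{469225}*(+1) + \frac{3186376704}{248220025}*(+1) + \frac{147282496}{9928801}*(-1) = 0 (each basis 2-blade squares to minus the product of its generators' squares); cross terms between blades sharing an index anticommute and cancel. So B^2 = 0.
Answer: null-rotation, certificate B^2 = 0. The scalar 0 is the complete invariant here: its sign names the subgroup type.


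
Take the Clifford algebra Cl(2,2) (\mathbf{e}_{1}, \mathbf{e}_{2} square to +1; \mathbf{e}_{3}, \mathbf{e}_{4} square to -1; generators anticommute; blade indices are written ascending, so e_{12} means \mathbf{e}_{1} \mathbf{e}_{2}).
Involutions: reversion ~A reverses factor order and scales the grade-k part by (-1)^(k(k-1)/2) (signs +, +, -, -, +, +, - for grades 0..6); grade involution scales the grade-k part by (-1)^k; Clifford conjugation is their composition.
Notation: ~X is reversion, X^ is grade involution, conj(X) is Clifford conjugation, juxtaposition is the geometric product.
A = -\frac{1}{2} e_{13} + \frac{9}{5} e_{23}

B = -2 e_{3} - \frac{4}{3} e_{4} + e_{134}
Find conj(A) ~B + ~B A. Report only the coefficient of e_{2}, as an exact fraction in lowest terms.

first term: e_{1} - \frac{18}{5} e_{2} - \frac{1}{2} e_{4} - \frac{9}{5} e_{124} - \frac{2}{3} e_{134} + \frac{12}{5} e_{234}
second term: e_{1} - \frac{18}{5} e_{2} + \frac{1}{2} e_{4} - \frac{9}{5} e_{124} + \frac{2}{3} e_{134} - \frac{12}{5} e_{234}
Answer: -\frac{36}{5}


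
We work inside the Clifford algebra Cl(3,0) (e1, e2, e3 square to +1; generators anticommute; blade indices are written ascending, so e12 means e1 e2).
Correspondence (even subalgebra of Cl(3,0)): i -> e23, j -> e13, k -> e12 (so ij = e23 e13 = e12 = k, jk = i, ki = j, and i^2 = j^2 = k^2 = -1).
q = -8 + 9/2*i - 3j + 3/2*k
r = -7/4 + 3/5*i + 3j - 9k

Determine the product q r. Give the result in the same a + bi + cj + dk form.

In blades: q = -8 + 3/2*e12 - 3*e13 + 9/2*e23, r = -7/4 - 9*e12 + 3*e13 + 3/5*e23.
Distribute q over r term by term (generator squares from the signature, products reordered to ascending indices): (-8)*r = 14 + 72*e12 - 24*e13 - 24/5*e23; (3/2*e12)*r = 27/2 - 21/8*e12 + 9/10*e13 - 9/2*e23; (-3*e13)*r = 9 + 9/5*e12 + 21/4*e13 + 27*e23; (9/2*e23)*r = -27/10 + 27/2*e12 + 81/2*e13 - 63/8*e23.
Sum: 169/5 + 3387/40*e12 + 453/20*e13 + 393/40*e23; translating back through the correspondence:
Answer: 169/5 + 393/40*i + 453/20*j + 3387/40*k


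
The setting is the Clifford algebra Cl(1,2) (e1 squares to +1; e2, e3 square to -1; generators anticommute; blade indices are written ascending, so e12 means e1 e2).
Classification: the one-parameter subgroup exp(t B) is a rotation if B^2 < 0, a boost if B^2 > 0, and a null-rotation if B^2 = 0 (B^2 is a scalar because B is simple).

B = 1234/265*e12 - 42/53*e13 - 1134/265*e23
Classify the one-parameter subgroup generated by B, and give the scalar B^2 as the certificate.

B^2 term by term: the squares give (1234/265)^2*(e12)^2 + (-42/53)^2*(e13)^2 + (-1134/265)^2*(e23)^2 = 1522756/70225*(+1) + 1764/2809*(+1) + 1285956/70225*(-1) = 4 (each basis 2-blade squares to minus the product of its generators' squares); cross terms between blades sharing an index anticommute and cancel. So B^2 = 4.
Answer: boost, certificate B^2 = 4. The invariant at work: B^2 = 4 is unchanged by conjugation, hence its sign classifies the subgroup whatever basis B is written in.


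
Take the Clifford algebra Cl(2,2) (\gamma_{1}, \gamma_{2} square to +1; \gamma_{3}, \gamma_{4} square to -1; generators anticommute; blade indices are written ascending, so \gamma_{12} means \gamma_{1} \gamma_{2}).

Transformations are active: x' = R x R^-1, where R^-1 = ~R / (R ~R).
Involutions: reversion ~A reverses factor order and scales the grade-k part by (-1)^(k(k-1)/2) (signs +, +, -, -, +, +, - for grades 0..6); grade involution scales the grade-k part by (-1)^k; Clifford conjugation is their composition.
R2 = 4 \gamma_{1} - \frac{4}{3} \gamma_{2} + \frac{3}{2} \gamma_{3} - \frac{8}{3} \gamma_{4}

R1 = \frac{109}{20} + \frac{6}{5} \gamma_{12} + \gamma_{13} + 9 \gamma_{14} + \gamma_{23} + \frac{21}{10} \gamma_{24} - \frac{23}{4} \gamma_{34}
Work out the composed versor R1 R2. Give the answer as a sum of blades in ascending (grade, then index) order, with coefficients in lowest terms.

Distribute over the terms of R2 (each basis-blade product reordered to ascending indices, repeated generators contracted through their squares):
R1 (4 \gamma_{1}) = \frac{109}{5} \gamma_{1} - \frac{24}{5} \gamma_{2} - 4 \gamma_{3} - 36 \gamma_{4} + 4 \gamma_{123} + \frac{42}{5} \gamma_{124} - 23 \gamma_{134}
R1 (-\frac{4}{3} \gamma_{2}) = -\frac{8}{5} \gamma_{1} - \frac{109}{15} \gamma_{2} + \frac{4}{3} \gamma_{3} + \frac{14}{5} \gamma_{4} + \frac{4}{3} \gamma_{123} + 12 \gamma_{124} + \frac{23}{3} \gamma_{234}
R1 (\frac{3}{2} \gamma_{3}) = -\frac{3}{2} \gamma_{1} - \frac{3}{2} \gamma_{2} + \frac{327}{40} \gamma_{3} - \frac{69}{8} \gamma_{4} + \frac{9}{5} \gamma_{123} - \frac{27}{2} \gamma_{134} - \frac{63}{20} \gamma_{234}
R1 (-\frac{8}{3} \gamma_{4}) = 24 \gamma_{1} + \frac{28}{5} \gamma_{2} - \frac{46}{3} \gamma_{3} - \frac{218}{15} \gamma_{4} - \frac{16}{5} \gamma_{124} - \frac{8}{3} \gamma_{134} - \frac{8}{3} \gamma_{234}
Summing the partial products and collecting blades:
Answer: \frac{427}{10} \gamma_{1} - \frac{239}{30} \gamma_{2} - \frac{393}{40} \gamma_{3} - \frac{6763}{120} \gamma_{4} + \frac{107}{15} \gamma_{123} + \frac{86}{5} \gamma_{124} - \frac{235}{6} \gamma_{134} + \frac{37}{20} \gamma_{234}


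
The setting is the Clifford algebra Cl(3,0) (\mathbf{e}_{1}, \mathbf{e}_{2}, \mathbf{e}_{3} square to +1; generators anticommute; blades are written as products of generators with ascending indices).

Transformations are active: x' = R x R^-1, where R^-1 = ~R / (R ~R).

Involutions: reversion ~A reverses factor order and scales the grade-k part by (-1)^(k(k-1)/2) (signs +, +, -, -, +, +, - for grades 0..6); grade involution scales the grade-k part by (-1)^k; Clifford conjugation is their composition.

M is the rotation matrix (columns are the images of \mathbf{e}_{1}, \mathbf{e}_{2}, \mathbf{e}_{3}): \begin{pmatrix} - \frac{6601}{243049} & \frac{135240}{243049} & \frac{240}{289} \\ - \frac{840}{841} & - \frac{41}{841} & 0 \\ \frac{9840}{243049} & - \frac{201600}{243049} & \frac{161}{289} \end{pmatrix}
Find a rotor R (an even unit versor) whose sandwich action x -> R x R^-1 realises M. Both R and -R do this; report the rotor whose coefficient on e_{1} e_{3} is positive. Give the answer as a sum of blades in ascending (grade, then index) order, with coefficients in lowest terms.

Method: write R = a + b12*e_{1} e_{2} + b13*e_{1} e_{3} + b23*e_{2} e_{3} with a^2 + b12^2 + b13^2 + b23^2 = 1 (so R^-1 = ~R). Expanding the columns R e_j ~R gives tr M = 4a^2 - 1 and, from the antisymmetric part, M21 - M12 = -4a*b12, M13 - M31 = 4a*b13, M32 - M23 = -4a*b23.
Here tr M = \frac{116951}{243049}, so a^2 = (1 + tr M)/4 = \frac{90000}{243049} and a = ±\frac{300}{493}. Taking a = \frac{300}{493}: M21 - M12 = -\frac{378000}{243049}, M13 - M31 = \frac{192000}{243049}, M32 - M23 = -\frac{201600}{243049}, giving b12 = \frac{315}{493}, b13 = \frac{160}{493}, b23 = \frac{168}{493}, i.e. R = \frac{300}{493} + \frac{315}{493} e_{1} e_{2} + \frac{160}{493} e_{1} e_{3} + \frac{168}{493} e_{2} e_{3}.
Its e_{1} e_{3} coefficient is already positive.
Answer: \frac{300}{493} + \frac{315}{493} e_{1} e_{2} + \frac{160}{493} e_{1} e_{3} + \frac{168}{493} e_{2} e_{3}. Sheet selection: the two-to-one cover makes ±R indistinguishable at the matrix level (trace \frac{116951}{243049}), so uniqueness comes from the required sign on e_{1} e_{3}.


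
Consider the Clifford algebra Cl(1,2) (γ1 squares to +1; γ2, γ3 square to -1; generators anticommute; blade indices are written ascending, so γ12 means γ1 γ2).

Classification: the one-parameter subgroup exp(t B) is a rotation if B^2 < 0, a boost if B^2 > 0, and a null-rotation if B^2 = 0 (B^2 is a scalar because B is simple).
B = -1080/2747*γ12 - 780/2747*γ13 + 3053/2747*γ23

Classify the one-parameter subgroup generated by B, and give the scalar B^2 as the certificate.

B^2 term by term: the squares give (-1080/2747)^2*(γ12)^2 + (-780/2747)^2*(γ13)^2 + (3053/2747)^2*(γ23)^2 = 1166400/7546009*(+1) + 608400/7546009*(+1) + 9320809/7546009*(-1) = -1 (each basis 2-blade squares to minus the product of its generators' squares); cross terms between blades sharing an index anticommute and cancel. So B^2 = -1.
Answer: rotation, certificate B^2 = -1. Check the certificate: B^2 = -1, and that sign is decisive whatever form B takes.


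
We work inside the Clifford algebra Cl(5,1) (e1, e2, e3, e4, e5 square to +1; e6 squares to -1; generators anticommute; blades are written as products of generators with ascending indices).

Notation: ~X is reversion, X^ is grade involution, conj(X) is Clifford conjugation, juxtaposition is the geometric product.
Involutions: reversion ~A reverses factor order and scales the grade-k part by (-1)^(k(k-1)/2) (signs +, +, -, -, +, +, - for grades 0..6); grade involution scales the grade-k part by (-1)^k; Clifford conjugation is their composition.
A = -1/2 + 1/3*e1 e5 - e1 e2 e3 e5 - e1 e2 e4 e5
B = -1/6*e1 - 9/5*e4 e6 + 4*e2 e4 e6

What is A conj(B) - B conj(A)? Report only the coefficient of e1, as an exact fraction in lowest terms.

first term: -1/12*e1 - 1/18*e5 - 9/10*e4 e6 + 4*e1 e5 e6 + 1/6*e2 e3 e5 + 1/6*e2 e4 e5 - 2*e2 e4 e6 + 9/5*e1 e2 e5 e6 - 3/5*e1 e4 e5 e6 + 4/3*e1 e2 e4 e5 e6 + 4*e1 e3 e4 e5 e6 + 9/5*e1 e2 e3 e4 e5 e6
second term: 1/12*e1 + 1/18*e5 + 9/10*e4 e6 + 4*e1 e5 e6 + 1/6*e2 e3 e5 + 1/6*e2 e4 e5 - 2*e2 e4 e6 + 9/5*e1 e2 e5 e6 - 3/5*e1 e4 e5 e6 - 4/3*e1 e2 e4 e5 e6 - 4*e1 e3 e4 e5 e6 - 9/5*e1 e2 e3 e4 e5 e6
Answer: -1/6


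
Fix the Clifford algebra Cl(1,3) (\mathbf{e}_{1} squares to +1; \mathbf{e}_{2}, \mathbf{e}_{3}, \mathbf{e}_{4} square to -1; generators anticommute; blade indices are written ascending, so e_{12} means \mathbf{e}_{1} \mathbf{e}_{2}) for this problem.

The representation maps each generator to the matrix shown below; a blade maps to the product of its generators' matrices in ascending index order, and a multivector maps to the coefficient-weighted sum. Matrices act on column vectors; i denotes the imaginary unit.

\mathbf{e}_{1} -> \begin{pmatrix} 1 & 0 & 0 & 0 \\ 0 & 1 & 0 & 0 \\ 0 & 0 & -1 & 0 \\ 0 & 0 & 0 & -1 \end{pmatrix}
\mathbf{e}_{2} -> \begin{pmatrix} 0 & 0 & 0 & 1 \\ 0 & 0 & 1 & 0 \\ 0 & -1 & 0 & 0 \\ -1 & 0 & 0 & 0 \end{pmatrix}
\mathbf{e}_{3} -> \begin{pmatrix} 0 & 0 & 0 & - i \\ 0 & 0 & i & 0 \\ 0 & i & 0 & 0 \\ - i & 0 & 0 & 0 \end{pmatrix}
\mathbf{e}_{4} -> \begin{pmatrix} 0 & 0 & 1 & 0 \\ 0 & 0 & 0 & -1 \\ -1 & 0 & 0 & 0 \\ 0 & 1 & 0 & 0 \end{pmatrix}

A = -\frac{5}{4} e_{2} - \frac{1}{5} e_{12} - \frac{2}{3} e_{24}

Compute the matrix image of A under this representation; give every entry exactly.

Bivector images (products of the table entries): rho(e_{12}) = rho(\mathbf{e}_{1})rho(\mathbf{e}_{2}) = \begin{pmatrix} 0 & 0 & 0 & 1 \\ 0 & 0 & 1 & 0 \\ 0 & 1 & 0 & 0 \\ 1 & 0 & 0 & 0 \end{pmatrix}; rho(e_{24}) = rho(\mathbf{e}_{2})rho(\mathbf{e}_{4}) = \begin{pmatrix} 0 & 1 & 0 & 0 \\ -1 & 0 & 0 & 0 \\ 0 & 0 & 0 & 1 \\ 0 & 0 & -1 & 0 \end{pmatrix}.
M = (-\frac{5}{4})*rho(e_{2}) + (-\frac{1}{5})*rho(e_{12}) + (-\frac{2}{3})*rho(e_{24}), summed entrywise:
Answer: \begin{pmatrix} 0 & - \frac{2}{3} & 0 & - \frac{29}{20} \\ \frac{2}{3} & 0 & - \frac{29}{20} & 0 \\ 0 & \frac{21}{20} & 0 & - \frac{2}{3} \\ \frac{21}{20} & 0 & \frac{2}{3} & 0 \end{pmatrix}


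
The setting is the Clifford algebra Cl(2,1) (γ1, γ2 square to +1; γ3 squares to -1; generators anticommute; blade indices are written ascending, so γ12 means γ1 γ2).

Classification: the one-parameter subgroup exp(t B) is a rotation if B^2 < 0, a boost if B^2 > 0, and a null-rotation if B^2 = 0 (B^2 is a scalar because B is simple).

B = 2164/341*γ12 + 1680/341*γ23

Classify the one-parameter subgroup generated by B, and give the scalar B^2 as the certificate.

B^2 term by term: the squares give (2164/341)^2*(γ12)^2 + (1680/341)^2*(γ23)^2 = 4682896/116281*(-1) + 2822400/116281*(+1) = -16 (each basis 2-blade squares to minus the product of its generators' squares); cross terms between blades sharing an index anticommute and cancel. So B^2 = -16.
Answer: rotation, certificate B^2 = -16. The class reads off the invariant scalar -16 directly.


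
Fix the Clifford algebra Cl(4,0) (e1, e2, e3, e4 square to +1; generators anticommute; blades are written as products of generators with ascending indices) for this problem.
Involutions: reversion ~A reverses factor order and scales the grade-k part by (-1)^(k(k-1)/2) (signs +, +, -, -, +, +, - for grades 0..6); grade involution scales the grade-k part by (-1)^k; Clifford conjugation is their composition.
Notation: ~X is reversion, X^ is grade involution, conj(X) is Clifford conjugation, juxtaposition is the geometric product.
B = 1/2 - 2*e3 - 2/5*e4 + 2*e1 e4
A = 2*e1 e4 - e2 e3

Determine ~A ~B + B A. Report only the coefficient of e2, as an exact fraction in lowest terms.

first term: -4 + 4/5*e1 - 2*e2 - e1 e4 + 1/2*e2 e3 - 4*e1 e3 e4 - 2/5*e2 e3 e4 - 2*e1 e2 e3 e4
second term: -4 + 4/5*e1 - 2*e2 + e1 e4 - 1/2*e2 e3 + 4*e1 e3 e4 + 2/5*e2 e3 e4 - 2*e1 e2 e3 e4
Answer: -4


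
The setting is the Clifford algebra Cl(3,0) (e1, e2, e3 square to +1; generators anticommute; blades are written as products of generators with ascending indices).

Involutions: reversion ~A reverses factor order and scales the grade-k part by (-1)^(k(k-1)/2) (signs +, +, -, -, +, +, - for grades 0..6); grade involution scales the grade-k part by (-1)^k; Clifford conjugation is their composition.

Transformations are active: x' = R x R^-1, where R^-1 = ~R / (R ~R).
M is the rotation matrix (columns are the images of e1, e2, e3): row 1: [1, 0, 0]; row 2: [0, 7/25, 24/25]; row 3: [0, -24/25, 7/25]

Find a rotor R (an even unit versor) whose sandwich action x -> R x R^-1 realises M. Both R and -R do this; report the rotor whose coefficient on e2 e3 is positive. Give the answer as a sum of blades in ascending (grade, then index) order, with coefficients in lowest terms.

Method: write R = a + b12*e1 e2 + b13*e1 e3 + b23*e2 e3 with a^2 + b12^2 + b13^2 + b23^2 = 1 (so R^-1 = ~R). Expanding the columns R e_j ~R gives tr M = 4a^2 - 1 and, from the antisymmetric part, M21 - M12 = -4a*b12, M13 - M31 = 4a*b13, M32 - M23 = -4a*b23.
Here tr M = 39/25, so a^2 = (1 + tr M)/4 = 16/25 and a = ±4/5. Taking a = 4/5: M21 - M12 = 0, M13 - M31 = 0, M32 - M23 = -48/25, giving b12 = 0, b13 = 0, b23 = 3/5, i.e. R = 4/5 + 3/5*e2 e3.
Its e2 e3 coefficient is already positive.
Answer: 4/5 + 3/5*e2 e3. Recall the cover is two-to-one: with M of trace 39/25, both preimages act alike, and the stated e2 e3 sign chooses the sheet.


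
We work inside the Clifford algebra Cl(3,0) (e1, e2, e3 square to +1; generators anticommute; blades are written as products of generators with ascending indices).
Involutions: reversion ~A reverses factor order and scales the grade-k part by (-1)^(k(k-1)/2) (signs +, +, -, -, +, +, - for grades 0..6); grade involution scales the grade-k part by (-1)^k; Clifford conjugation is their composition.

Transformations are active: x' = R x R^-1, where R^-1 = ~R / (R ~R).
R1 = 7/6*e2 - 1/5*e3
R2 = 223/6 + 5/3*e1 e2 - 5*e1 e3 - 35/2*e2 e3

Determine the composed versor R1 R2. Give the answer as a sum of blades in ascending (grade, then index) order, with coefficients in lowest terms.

Distribute over the terms of R1 (each basis-blade product reordered to ascending indices, repeated generators contracted through their squares):
(7/6*e2) R2 = -35/18*e1 + 1561/36*e2 - 245/12*e3 + 35/6*e1 e2 e3
(-1/5*e3) R2 = -e1 - 7/2*e2 - 223/30*e3 - 1/3*e1 e2 e3
Summing the partial products and collecting blades:
Answer: -53/18*e1 + 1435/36*e2 - 557/20*e3 + 11/2*e1 e2 e3
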